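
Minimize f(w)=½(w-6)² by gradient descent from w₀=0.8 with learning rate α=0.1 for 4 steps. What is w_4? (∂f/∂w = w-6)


step 1: grad = 0.8-6 = -5.2; w = 0.8 - 0.1·(-5.2) = 1.32
step 2: grad = 1.32-6 = -4.68; w = 1.32 - 0.1·(-4.68) = 1.788
step 3: grad = 1.788-6 = -4.212; w = 1.788 - 0.1·(-4.212) = 2.2092
step 4: grad = 2.2092-6 = -3.7908; w = 2.2092 - 0.1·(-3.7908) = 2.58828

2.58828


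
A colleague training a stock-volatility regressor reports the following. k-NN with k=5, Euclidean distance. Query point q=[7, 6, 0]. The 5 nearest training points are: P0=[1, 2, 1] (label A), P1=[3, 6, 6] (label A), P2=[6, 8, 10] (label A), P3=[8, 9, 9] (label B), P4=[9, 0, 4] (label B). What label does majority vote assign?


d(q,P0) = 7.2801  (label A)
d(q,P1) = 7.2111  (label A)
d(q,P2) = 10.247  (label A)
d(q,P3) = 9.5394  (label B)
d(q,P4) = 7.4833  (label B)
Votes: A=3, B=2
Majority → A

A


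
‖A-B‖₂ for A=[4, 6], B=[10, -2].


d = √((4-10)² + (6+ 2)²)
  = √(36 + 64)
  = √100 = 10.0

10.0


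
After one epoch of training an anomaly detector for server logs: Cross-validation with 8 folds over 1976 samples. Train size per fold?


Fold size = 1976/8 = 247
Training per fold = 1976 - 247 = 1729

1729


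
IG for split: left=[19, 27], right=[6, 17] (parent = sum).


Parent = [25, 44], H_parent = 0.9446
H_left = 0.9781 (n=46), H_right = 0.8281 (n=23)
H_children = (46/69)·0.9781 + (23/69)·0.8281 = 0.9281
IG = 0.9446 - 0.9281 = 0.0165

0.0165


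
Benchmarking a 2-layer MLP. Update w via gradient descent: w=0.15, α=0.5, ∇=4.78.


w_new = w - α·∇
= 0.15 - 0.5·4.78
= 0.15 - 2.39
= -2.24

-2.24


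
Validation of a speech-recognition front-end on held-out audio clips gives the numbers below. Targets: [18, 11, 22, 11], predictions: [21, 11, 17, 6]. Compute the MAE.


Absolute errors: |18-21|=3, |11-11|=0, |22-17|=5, |11-6|=5
Sum = 13
MAE = 13/4 = 13/4

13/4


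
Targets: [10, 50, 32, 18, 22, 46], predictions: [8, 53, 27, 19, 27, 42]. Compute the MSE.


Squared errors: (10-8)²=4, (50-53)²=9, (32-27)²=25, (18-19)²=1, (22-27)²=25, (46-42)²=16
Sum = 80
MSE = 80/6 = 40/3

40/3


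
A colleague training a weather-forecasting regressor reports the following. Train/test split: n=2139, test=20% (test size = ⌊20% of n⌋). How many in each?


Test = ⌊2139·20/100⌋ = 427
Train = 2139 - 427 = 1712

Train: 1712, Test: 427


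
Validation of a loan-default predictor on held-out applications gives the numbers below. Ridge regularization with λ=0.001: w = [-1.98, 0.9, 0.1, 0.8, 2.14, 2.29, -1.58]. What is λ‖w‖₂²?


‖w‖₂² = (-1.98)² + (0.9)² + (0.1)² + (0.8)² + (2.14)² + (2.29)² + (-1.58)²
     = 3.9204 + 0.81 + 0.01 + 0.64 + 4.5796 + 5.2441 + 2.4964
     = 17.7005
λ·‖w‖₂² = 0.001·17.7005 = 0.017701

0.017701


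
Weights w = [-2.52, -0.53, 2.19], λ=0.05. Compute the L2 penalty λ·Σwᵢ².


‖w‖₂² = (-2.52)² + (-0.53)² + (2.19)²
     = 6.3504 + 0.2809 + 4.7961
     = 11.4274
λ·‖w‖₂² = 0.05·11.4274 = 0.57137

0.57137


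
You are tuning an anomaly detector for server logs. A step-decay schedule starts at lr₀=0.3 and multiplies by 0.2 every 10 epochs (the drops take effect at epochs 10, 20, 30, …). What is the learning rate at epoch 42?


n_drops = ⌊42/10⌋ = 4
lr = 0.3·0.2^4 = 0.3·0.0016 = 0.00048

0.00048


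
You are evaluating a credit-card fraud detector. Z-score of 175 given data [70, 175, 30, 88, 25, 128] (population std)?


μ = 86, σ = 52.9182
z = (175 - 86)/52.9182 = 1.6818

1.6818


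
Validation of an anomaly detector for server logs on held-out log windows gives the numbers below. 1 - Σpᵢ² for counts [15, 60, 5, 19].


Probabilities: [15/99, 60/99, 5/99, 19/99] ≈ [0.1515, 0.6061, 0.0505, 0.1919]
Σpᵢ² = (225 + 3600 + 25 + 361)/99² = 4211/9801
Gini = 1 - Σpᵢ² = 1 - 4211/9801 = 0.5703

0.5703


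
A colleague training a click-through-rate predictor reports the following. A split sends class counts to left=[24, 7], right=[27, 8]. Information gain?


Parent = [51, 15], H_parent = 0.7732
H_left = 0.7706 (n=31), H_right = 0.7755 (n=35)
H_children = (31/66)·0.7706 + (35/66)·0.7755 = 0.7732
IG = 0.7732 - 0.7732 = 0.0

0.0


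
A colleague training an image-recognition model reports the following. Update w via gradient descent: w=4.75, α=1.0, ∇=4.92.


w_new = w - α·∇
= 4.75 - 1.0·4.92
= 4.75 - 4.92
= -0.17

-0.17


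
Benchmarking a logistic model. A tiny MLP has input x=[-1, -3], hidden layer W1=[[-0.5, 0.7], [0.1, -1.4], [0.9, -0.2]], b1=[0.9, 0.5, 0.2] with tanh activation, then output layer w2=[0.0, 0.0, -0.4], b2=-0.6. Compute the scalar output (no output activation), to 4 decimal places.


z1[0] = (-0.5)·(-1) + (0.7)·(-3) + 0.9 = -0.7
z1[1] = (0.1)·(-1) + (-1.4)·(-3) + 0.5 = 4.6
z1[2] = (0.9)·(-1) + (-0.2)·(-3) + 0.2 = -0.1
h = tanh(z1) = [-0.6044, 0.9998, -0.0997]
output = (0.0)·(-0.6044) + (0.0)·(0.9998) + (-0.4)·(-0.0997) - 0.6 = -0.5601

-0.5601


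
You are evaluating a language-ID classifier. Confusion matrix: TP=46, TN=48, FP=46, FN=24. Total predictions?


Total = TP + TN + FP + FN
= 46 + 48 + 46 + 24
= 164
(Predicted positive: 92, predicted negative: 72)

164


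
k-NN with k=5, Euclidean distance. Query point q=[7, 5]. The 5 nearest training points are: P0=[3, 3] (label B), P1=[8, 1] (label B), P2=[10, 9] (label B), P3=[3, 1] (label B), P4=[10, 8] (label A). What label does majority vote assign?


d(q,P0) = 4.4721  (label B)
d(q,P1) = 4.1231  (label B)
d(q,P2) = 5.0  (label B)
d(q,P3) = 5.6569  (label B)
d(q,P4) = 4.2426  (label A)
Votes: A=1, B=4
Majority → B

B


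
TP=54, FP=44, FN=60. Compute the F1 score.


Precision = 54/98 = 0.551
Recall = 54/114 = 0.4737
F1 = 2·P·R/(P+R) = 2·TP/(2·TP+FP+FN) = 108/(108+44+60) = 108/212 = 0.5094

0.5094


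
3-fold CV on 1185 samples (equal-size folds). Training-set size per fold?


Fold size = 1185/3 = 395
Training per fold = 1185 - 395 = 790

790


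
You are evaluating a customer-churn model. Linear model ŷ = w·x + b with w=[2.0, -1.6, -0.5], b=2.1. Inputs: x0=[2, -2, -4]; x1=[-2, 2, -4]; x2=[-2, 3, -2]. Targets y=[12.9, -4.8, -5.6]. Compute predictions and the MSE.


ŷ0 = (2.0)·(2) + (-1.6)·(-2) + (-0.5)·(-4) + 2.1 = 11.3
ŷ1 = (2.0)·(-2) + (-1.6)·(2) + (-0.5)·(-4) + 2.1 = -3.1
ŷ2 = (2.0)·(-2) + (-1.6)·(3) + (-0.5)·(-2) + 2.1 = -5.7
errors² = [2.56, 2.89, 0.01]
MSE = 5.4600/3 = 1.82

1.82


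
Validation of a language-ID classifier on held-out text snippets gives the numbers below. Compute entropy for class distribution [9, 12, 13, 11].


Probabilities: [9/45, 12/45, 13/45, 11/45] ≈ [0.2, 0.2667, 0.2889, 0.2444]
H = -((9/45)·log₂(9/45) + (12/45)·log₂(12/45) + (13/45)·log₂(13/45) + (11/45)·log₂(11/45))
  = 1.9872 bits

1.9872 bits


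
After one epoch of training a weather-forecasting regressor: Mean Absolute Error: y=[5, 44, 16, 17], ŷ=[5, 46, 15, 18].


Absolute errors: |5-5|=0, |44-46|=2, |16-15|=1, |17-18|=1
Sum = 4
MAE = 4/4 = 1

1


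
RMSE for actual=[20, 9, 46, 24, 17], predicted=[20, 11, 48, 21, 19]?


MSE = 21/5 = 4.2
RMSE = √(21/5) = 2.0494

2.0494


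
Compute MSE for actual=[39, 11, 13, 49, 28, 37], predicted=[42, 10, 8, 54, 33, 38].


Squared errors: (39-42)²=9, (11-10)²=1, (13-8)²=25, (49-54)²=25, (28-33)²=25, (37-38)²=1
Sum = 86
MSE = 86/6 = 43/3

43/3


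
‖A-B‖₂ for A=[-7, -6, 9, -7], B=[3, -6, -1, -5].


d = √((-7-3)² + (-6+ 6)² + (9+ 1)² + (-7+ 5)²)
  = √(100 + 0 + 100 + 4)
  = √204 = 14.2829

14.2829


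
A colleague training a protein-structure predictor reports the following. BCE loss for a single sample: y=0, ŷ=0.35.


BCE = -[y·ln(p) + (1-y)·ln(1-p)]
= -0 - 1·ln(1-0.35)
= -ln(0.65) = 0.4308

0.4308


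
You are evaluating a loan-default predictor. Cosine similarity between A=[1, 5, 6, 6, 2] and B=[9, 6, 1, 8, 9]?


A·B = 1·9 + 5·6 + 6·1 + 6·8 + 2·9 = 111
‖A‖ = √102 = 10.0995, ‖B‖ = √263 = 16.2173
cos = 111/(√102·√263) = 111/√26826 = 0.6777

0.6777


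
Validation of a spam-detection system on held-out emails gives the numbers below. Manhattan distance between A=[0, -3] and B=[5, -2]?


d = |0-5| + |-3+ 2|
  = 5 + 1
  = 6

6


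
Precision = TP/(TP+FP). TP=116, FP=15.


Precision = TP/(TP+FP)
= 116/(116+15)
= 116/131 = 88.55%

88.55%


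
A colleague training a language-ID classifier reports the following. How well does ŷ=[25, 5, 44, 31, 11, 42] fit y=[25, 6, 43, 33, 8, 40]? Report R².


ȳ = 25.8333
SS_res = Σ(y-ŷ)² = 19
SS_tot = Σ(y-ȳ)² = 1258.83
R² = 1 - SS_res/SS_tot = 1 - 0.0151 = 0.9849

0.9849


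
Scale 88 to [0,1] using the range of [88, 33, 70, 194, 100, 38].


min=33, max=194
(88-33)/(194-33) = 55/161 = 0.3416

0.3416


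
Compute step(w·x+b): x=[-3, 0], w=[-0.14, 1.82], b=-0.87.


z = (-3)·(-0.14) + (0)·(1.82) - 0.87
  = -0.45
step(z) = 0 (z<0)

0


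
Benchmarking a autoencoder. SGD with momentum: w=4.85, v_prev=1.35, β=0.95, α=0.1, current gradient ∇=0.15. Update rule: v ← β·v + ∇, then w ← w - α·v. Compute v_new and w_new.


v_new = 0.95·1.35 + 0.15 = 1.2825 + 0.15 = 1.4325
w_new = 4.85 - 0.1·1.4325 = 4.85 - 0.14325 = 4.70675

v_new=1.4325, w_new=4.70675


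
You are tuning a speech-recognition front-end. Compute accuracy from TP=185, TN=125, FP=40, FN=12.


Accuracy = (TP+TN)/(TP+TN+FP+FN)
= (185+125)/(362)
= 310/362 = 85.64%

85.64%


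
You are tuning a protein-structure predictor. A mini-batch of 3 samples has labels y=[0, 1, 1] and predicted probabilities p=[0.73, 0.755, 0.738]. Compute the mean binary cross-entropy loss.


L[0] = -ln(1-0.73) = -ln(0.27) = 1.3093
L[1] = -ln(0.755) = 0.281
L[2] = -ln(0.738) = 0.3038
mean = (1.3093 + 0.281 + 0.3038)/3 = 0.6314

0.6314


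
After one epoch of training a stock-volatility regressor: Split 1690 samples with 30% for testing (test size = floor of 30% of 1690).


Test = ⌊1690·30/100⌋ = 507
Train = 1690 - 507 = 1183

Train: 1183, Test: 507


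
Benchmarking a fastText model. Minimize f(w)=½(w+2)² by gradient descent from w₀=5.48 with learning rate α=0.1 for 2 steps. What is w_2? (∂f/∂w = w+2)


step 1: grad = 5.48+2 = 7.48; w = 5.48 - 0.1·(7.48) = 4.732
step 2: grad = 4.732+2 = 6.732; w = 4.732 - 0.1·(6.732) = 4.0588

4.0588


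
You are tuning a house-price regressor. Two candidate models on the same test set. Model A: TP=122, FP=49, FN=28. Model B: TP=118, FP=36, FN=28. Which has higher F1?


Model A: P=122/171=0.7135, R=122/150=0.8133, F1=2PR/(P+R)=2TP/(2TP+FP+FN)=244/321=0.7601
Model B: P=118/154=0.7662, R=118/146=0.8082, F1=2PR/(P+R)=2TP/(2TP+FP+FN)=236/300=0.7867
0.7601 < 0.7867 → Model B

Model B


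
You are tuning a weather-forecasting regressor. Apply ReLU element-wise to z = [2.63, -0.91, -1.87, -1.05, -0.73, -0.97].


ReLU(2.63) = max(0, 2.63) = 2.63
ReLU(-0.91) = max(0, -0.91) = 0.0
ReLU(-1.87) = max(0, -1.87) = 0.0
ReLU(-1.05) = max(0, -1.05) = 0.0
ReLU(-0.73) = max(0, -0.73) = 0.0
ReLU(-0.97) = max(0, -0.97) = 0.0
result = [2.63, 0.0, 0.0, 0.0, 0.0, 0.0]

[2.63, 0.0, 0.0, 0.0, 0.0, 0.0]


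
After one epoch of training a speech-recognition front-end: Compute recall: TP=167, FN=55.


Recall = TP/(TP+FN)
= 167/(167+55)
= 167/222 = 75.23%

75.23%


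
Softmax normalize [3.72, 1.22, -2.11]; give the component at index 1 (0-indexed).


Exponentials: e^3.72=41.2644, e^1.22=3.3872, e^-2.11=0.1212
Sum = 44.7728
Softmax = [0.9216, 0.0757, 0.0027]
p[1] = 3.3872/44.7728 = 0.0757

0.0757


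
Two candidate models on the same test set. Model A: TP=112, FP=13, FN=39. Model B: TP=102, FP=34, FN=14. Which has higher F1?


Model A: P=112/125=0.896, R=112/151=0.7417, F1=2PR/(P+R)=2TP/(2TP+FP+FN)=224/276=0.8116
Model B: P=102/136=0.75, R=102/116=0.8793, F1=2PR/(P+R)=2TP/(2TP+FP+FN)=204/252=0.8095
0.8116 > 0.8095 → Model A

Model A


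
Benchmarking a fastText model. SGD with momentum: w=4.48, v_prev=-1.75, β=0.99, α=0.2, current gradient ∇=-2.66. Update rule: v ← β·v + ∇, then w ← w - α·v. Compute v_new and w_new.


v_new = 0.99·-1.75 - 2.66 = -1.7325 - 2.66 = -4.3925
w_new = 4.48 - 0.2·-4.3925 = 4.48 + 0.8785 = 5.3585

v_new=-4.3925, w_new=5.3585


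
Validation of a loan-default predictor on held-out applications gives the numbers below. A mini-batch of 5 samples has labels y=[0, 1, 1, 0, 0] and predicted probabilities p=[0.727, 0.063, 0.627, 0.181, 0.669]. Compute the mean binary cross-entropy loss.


L[0] = -ln(1-0.727) = -ln(0.273) = 1.2983
L[1] = -ln(0.063) = 2.7646
L[2] = -ln(0.627) = 0.4668
L[3] = -ln(1-0.181) = -ln(0.819) = 0.1997
L[4] = -ln(1-0.669) = -ln(0.331) = 1.1056
mean = (1.2983 + 2.7646 + 0.4668 + 0.1997 + 1.1056)/5 = 1.167

1.167


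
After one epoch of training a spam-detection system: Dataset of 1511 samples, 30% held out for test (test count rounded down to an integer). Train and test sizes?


Test = ⌊1511·30/100⌋ = 453
Train = 1511 - 453 = 1058

Train: 1058, Test: 453


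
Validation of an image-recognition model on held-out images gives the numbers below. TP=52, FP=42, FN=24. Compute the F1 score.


Precision = 52/94 = 0.5532
Recall = 52/76 = 0.6842
F1 = 2·P·R/(P+R) = 2·TP/(2·TP+FP+FN) = 104/(104+42+24) = 104/170 = 0.6118

0.6118


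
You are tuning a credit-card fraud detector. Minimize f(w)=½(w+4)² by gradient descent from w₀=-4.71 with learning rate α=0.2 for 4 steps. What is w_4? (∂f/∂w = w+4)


step 1: grad = -4.71+4 = -0.71; w = -4.71 - 0.2·(-0.71) = -4.568
step 2: grad = -4.568+4 = -0.568; w = -4.568 - 0.2·(-0.568) = -4.4544
step 3: grad = -4.4544+4 = -0.4544; w = -4.4544 - 0.2·(-0.4544) = -4.36352
step 4: grad = -4.36352+4 = -0.36352; w = -4.36352 - 0.2·(-0.36352) = -4.290816

-4.290816


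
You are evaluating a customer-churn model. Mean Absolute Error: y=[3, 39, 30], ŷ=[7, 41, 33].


Absolute errors: |3-7|=4, |39-41|=2, |30-33|=3
Sum = 9
MAE = 9/3 = 3

3


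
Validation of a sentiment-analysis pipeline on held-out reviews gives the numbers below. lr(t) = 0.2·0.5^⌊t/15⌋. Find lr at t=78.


n_drops = ⌊78/15⌋ = 5
lr = 0.2·0.5^5 = 0.2·0.03125 = 0.00625

0.00625


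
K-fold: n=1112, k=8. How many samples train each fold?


Fold size = 1112/8 = 139
Training per fold = 1112 - 139 = 973

973


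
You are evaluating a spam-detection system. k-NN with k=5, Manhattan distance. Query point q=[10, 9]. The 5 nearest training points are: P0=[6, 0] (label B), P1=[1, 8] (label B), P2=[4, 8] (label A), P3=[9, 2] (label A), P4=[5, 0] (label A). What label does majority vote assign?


d(q,P0) = 13  (label B)
d(q,P1) = 10  (label B)
d(q,P2) = 7  (label A)
d(q,P3) = 8  (label A)
d(q,P4) = 14  (label A)
Votes: A=3, B=2
Majority → A

A


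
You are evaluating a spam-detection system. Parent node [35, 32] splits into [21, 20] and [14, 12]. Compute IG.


Parent = [35, 32], H_parent = 0.9986
H_left = 0.9996 (n=41), H_right = 0.9957 (n=26)
H_children = (41/67)·0.9996 + (26/67)·0.9957 = 0.9981
IG = 0.9986 - 0.9981 = 0.0005

0.0005


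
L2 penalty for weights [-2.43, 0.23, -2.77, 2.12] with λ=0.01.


‖w‖₂² = (-2.43)² + (0.23)² + (-2.77)² + (2.12)²
     = 5.9049 + 0.0529 + 7.6729 + 4.4944
     = 18.1251
λ·‖w‖₂² = 0.01·18.1251 = 0.181251

0.181251


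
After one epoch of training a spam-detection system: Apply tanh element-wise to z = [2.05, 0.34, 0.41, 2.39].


tanh(2.05) = 0.9674
tanh(0.34) = 0.3275
tanh(0.41) = 0.3885
tanh(2.39) = 0.9833
result = [0.9674, 0.3275, 0.3885, 0.9833]

[0.9674, 0.3275, 0.3885, 0.9833]


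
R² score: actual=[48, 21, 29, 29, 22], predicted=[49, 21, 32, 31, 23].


ȳ = 29.8
SS_res = Σ(y-ŷ)² = 15
SS_tot = Σ(y-ȳ)² = 470.8
R² = 1 - SS_res/SS_tot = 1 - 0.0319 = 0.9681

0.9681


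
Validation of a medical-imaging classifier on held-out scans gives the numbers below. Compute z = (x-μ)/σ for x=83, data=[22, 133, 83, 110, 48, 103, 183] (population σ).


μ = 97.4286, σ = 49.4509
z = (83 - 97.4286)/49.4509 = -0.2918

-0.2918


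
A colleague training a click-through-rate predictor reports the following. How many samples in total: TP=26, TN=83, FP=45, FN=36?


Total = TP + TN + FP + FN
= 26 + 83 + 45 + 36
= 190
(Predicted positive: 71, predicted negative: 119)

190


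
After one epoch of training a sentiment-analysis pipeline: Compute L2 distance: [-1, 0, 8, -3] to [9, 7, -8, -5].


d = √((-1-9)² + (0-7)² + (8+ 8)² + (-3+ 5)²)
  = √(100 + 49 + 256 + 4)
  = √409 = 20.2237

20.2237


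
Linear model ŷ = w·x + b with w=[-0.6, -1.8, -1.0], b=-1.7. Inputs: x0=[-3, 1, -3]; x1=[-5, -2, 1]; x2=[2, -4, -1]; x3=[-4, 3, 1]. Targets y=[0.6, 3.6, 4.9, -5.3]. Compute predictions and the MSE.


ŷ0 = (-0.6)·(-3) + (-1.8)·(1) + (-1.0)·(-3) - 1.7 = 1.3
ŷ1 = (-0.6)·(-5) + (-1.8)·(-2) + (-1.0)·(1) - 1.7 = 3.9
ŷ2 = (-0.6)·(2) + (-1.8)·(-4) + (-1.0)·(-1) - 1.7 = 5.3
ŷ3 = (-0.6)·(-4) + (-1.8)·(3) + (-1.0)·(1) - 1.7 = -5.7
errors² = [0.49, 0.09, 0.16, 0.16]
MSE = 0.9000/4 = 0.225

0.225


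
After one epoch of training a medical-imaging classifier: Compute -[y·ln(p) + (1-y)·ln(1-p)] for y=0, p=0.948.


BCE = -[y·ln(p) + (1-y)·ln(1-p)]
= -0 - 1·ln(1-0.948)
= -ln(0.052) = 2.9565

2.9565


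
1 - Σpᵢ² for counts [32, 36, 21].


Probabilities: [32/89, 36/89, 21/89] ≈ [0.3596, 0.4045, 0.236]
Σpᵢ² = (1024 + 1296 + 441)/89² = 2761/7921
Gini = 1 - Σpᵢ² = 1 - 2761/7921 = 0.6514

0.6514


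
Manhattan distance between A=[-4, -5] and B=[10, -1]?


d = |-4-10| + |-5+ 1|
  = 14 + 4
  = 18

18


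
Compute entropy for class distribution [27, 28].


Probabilities: [27/55, 28/55] ≈ [0.4909, 0.5091]
H = -((27/55)·log₂(27/55) + (28/55)·log₂(28/55))
  = 0.9998 bits

0.9998 bits


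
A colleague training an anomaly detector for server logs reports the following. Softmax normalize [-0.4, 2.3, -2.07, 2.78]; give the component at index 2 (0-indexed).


Exponentials: e^-0.4=0.6703, e^2.3=9.9742, e^-2.07=0.1262, e^2.78=16.119
Sum = 26.8897
Softmax = [0.0249, 0.3709, 0.0047, 0.5994]
p[2] = 0.1262/26.8897 = 0.0047

0.0047


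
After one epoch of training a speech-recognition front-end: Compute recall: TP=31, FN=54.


Recall = TP/(TP+FN)
= 31/(31+54)
= 31/85 = 36.47%

36.47%


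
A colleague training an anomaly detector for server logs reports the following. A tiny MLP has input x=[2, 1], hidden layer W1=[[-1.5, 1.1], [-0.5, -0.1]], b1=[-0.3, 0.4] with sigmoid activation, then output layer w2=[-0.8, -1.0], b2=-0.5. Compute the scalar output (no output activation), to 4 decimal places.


z1[0] = (-1.5)·(2) + (1.1)·(1) - 0.3 = -2.2
z1[1] = (-0.5)·(2) + (-0.1)·(1) + 0.4 = -0.7
h = sigmoid(z1) = [0.0998, 0.3318]
output = (-0.8)·(0.0998) + (-1.0)·(0.3318) - 0.5 = -0.9116

-0.9116


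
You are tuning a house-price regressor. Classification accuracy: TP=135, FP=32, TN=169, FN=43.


Accuracy = (TP+TN)/(TP+TN+FP+FN)
= (135+169)/(379)
= 304/379 = 80.21%

80.21%


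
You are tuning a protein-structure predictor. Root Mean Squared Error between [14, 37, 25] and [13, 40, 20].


MSE = 35/3 = 11.6667
RMSE = √(35/3) = 3.4157

3.4157


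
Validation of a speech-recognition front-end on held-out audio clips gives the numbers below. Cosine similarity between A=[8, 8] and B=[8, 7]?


A·B = 8·8 + 8·7 = 120
‖A‖ = √128 = 11.3137, ‖B‖ = √113 = 10.6301
cos = 120/(√128·√113) = 120/√14464 = 0.9978

0.9978


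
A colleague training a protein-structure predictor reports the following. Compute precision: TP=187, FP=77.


Precision = TP/(TP+FP)
= 187/(187+77)
= 187/264 = 70.83%

70.83%


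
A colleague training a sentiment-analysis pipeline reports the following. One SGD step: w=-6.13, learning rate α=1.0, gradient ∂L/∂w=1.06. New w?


w_new = w - α·∇
= -6.13 - 1.0·1.06
= -6.13 - 1.06
= -7.19

-7.19


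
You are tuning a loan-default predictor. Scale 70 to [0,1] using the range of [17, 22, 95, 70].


min=17, max=95
(70-17)/(95-17) = 53/78 = 0.6795

0.6795


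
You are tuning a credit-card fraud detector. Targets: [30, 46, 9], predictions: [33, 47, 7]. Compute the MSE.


Squared errors: (30-33)²=9, (46-47)²=1, (9-7)²=4
Sum = 14
MSE = 14/3 = 14/3

14/3


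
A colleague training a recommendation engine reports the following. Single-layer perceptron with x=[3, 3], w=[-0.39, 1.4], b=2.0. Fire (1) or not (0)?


z = (3)·(-0.39) + (3)·(1.4) + 2.0
  = 5.03
step(z) = 1 (z≥0)

1


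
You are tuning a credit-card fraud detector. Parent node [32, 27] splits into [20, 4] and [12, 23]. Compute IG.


Parent = [32, 27], H_parent = 0.9948
H_left = 0.65 (n=24), H_right = 0.9275 (n=35)
H_children = (24/59)·0.65 + (35/59)·0.9275 = 0.8146
IG = 0.9948 - 0.8146 = 0.1802

0.1802


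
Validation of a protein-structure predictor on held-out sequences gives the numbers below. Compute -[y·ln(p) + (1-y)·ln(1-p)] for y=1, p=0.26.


BCE = -[y·ln(p) + (1-y)·ln(1-p)]
= -1·ln(0.26) - 0
= -ln(0.26) = 1.3471

1.3471


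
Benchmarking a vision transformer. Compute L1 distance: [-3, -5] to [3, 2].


d = |-3-3| + |-5-2|
  = 6 + 7
  = 13

13


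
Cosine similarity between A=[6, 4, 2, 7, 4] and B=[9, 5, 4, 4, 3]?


A·B = 6·9 + 4·5 + 2·4 + 7·4 + 4·3 = 122
‖A‖ = √121 = 11, ‖B‖ = √147 = 12.1244
cos = 122/(√121·√147) = 122/√17787 = 0.9148

0.9148


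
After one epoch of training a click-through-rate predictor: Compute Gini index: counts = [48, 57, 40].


Probabilities: [48/145, 57/145, 40/145] ≈ [0.331, 0.3931, 0.2759]
Σpᵢ² = (2304 + 3249 + 1600)/145² = 7153/21025
Gini = 1 - Σpᵢ² = 1 - 7153/21025 = 0.6598

0.6598


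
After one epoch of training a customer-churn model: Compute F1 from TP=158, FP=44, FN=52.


Precision = 158/202 = 0.7822
Recall = 158/210 = 0.7524
F1 = 2·P·R/(P+R) = 2·TP/(2·TP+FP+FN) = 316/(316+44+52) = 316/412 = 0.767

0.767


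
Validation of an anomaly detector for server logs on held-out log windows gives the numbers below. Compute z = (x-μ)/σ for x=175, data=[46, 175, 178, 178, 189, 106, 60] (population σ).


μ = 133.1429, σ = 56.7914
z = (175 - 133.1429)/56.7914 = 0.737

0.737


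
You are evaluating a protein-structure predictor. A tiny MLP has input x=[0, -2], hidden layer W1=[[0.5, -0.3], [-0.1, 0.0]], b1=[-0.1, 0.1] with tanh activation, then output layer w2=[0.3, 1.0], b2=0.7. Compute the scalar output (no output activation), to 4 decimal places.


z1[0] = (0.5)·(0) + (-0.3)·(-2) - 0.1 = 0.5
z1[1] = (-0.1)·(0) + (0.0)·(-2) + 0.1 = 0.1
h = tanh(z1) = [0.4621, 0.0997]
output = (0.3)·(0.4621) + (1.0)·(0.0997) + 0.7 = 0.9383

0.9383


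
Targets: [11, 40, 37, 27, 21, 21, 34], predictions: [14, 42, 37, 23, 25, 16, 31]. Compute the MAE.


Absolute errors: |11-14|=3, |40-42|=2, |37-37|=0, |27-23|=4, |21-25|=4, |21-16|=5, |34-31|=3
Sum = 21
MAE = 21/7 = 3

3


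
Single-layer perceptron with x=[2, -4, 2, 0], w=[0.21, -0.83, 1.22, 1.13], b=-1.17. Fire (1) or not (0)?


z = (2)·(0.21) + (-4)·(-0.83) + (2)·(1.22) + (0)·(1.13) - 1.17
  = 5.01
step(z) = 1 (z≥0)

1


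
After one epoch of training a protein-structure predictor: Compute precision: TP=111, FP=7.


Precision = TP/(TP+FP)
= 111/(111+7)
= 111/118 = 94.07%

94.07%


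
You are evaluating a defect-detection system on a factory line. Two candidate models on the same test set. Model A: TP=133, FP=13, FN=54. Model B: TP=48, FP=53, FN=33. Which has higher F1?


Model A: P=133/146=0.911, R=133/187=0.7112, F1=2PR/(P+R)=2TP/(2TP+FP+FN)=266/333=0.7988
Model B: P=48/101=0.4752, R=48/81=0.5926, F1=2PR/(P+R)=2TP/(2TP+FP+FN)=96/182=0.5275
0.7988 > 0.5275 → Model A

Model A


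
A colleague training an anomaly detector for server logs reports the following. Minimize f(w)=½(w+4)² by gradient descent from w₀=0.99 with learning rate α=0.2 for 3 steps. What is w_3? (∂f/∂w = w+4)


step 1: grad = 0.99+4 = 4.99; w = 0.99 - 0.2·(4.99) = -0.008
step 2: grad = -0.008+4 = 3.992; w = -0.008 - 0.2·(3.992) = -0.8064
step 3: grad = -0.8064+4 = 3.1936; w = -0.8064 - 0.2·(3.1936) = -1.44512

-1.44512


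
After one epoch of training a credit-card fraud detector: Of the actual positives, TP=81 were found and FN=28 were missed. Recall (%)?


Recall = TP/(TP+FN)
= 81/(81+28)
= 81/109 = 74.31%

74.31%


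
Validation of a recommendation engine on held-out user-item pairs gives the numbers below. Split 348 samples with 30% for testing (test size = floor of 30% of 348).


Test = ⌊348·30/100⌋ = 104
Train = 348 - 104 = 244

Train: 244, Test: 104


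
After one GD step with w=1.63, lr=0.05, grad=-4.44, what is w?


w_new = w - α·∇
= 1.63 - 0.05·-4.44
= 1.63 + 0.222
= 1.852

1.852


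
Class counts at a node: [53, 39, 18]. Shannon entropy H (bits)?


Probabilities: [53/110, 39/110, 18/110] ≈ [0.4818, 0.3545, 0.1636]
H = -((53/110)·log₂(53/110) + (39/110)·log₂(39/110) + (18/110)·log₂(18/110))
  = 1.4653 bits

1.4653 bits


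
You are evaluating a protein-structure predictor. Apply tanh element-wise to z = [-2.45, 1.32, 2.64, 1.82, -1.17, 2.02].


tanh(-2.45) = -0.9852
tanh(1.32) = 0.8668
tanh(2.64) = 0.9899
tanh(1.82) = 0.9488
tanh(-1.17) = -0.8243
tanh(2.02) = 0.9654
result = [-0.9852, 0.8668, 0.9899, 0.9488, -0.8243, 0.9654]

[-0.9852, 0.8668, 0.9899, 0.9488, -0.8243, 0.9654]


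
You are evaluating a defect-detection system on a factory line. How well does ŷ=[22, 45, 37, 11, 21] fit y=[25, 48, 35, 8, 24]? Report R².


ȳ = 28
SS_res = Σ(y-ŷ)² = 40
SS_tot = Σ(y-ȳ)² = 874
R² = 1 - SS_res/SS_tot = 1 - 0.0458 = 0.9542

0.9542


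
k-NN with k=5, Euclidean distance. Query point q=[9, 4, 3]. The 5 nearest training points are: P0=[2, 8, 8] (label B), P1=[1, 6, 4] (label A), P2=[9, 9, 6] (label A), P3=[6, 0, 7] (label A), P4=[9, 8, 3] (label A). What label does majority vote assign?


d(q,P0) = 9.4868  (label B)
d(q,P1) = 8.3066  (label A)
d(q,P2) = 5.831  (label A)
d(q,P3) = 6.4031  (label A)
d(q,P4) = 4.0  (label A)
Votes: A=4, B=1
Majority → A

A


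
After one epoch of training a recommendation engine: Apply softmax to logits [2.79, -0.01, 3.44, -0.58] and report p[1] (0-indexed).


Exponentials: e^2.79=16.281, e^-0.01=0.99, e^3.44=31.187, e^-0.58=0.5599
Sum = 49.0179
Softmax = [0.3321, 0.0202, 0.6362, 0.0114]
p[1] = 0.99/49.0179 = 0.0202

0.0202


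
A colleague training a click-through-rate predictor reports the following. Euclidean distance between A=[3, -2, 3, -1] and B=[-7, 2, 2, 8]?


d = √((3+ 7)² + (-2-2)² + (3-2)² + (-1-8)²)
  = √(100 + 16 + 1 + 81)
  = √198 = 14.0712

14.0712


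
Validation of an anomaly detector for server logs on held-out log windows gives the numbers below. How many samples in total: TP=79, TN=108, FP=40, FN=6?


Total = TP + TN + FP + FN
= 79 + 108 + 40 + 6
= 233
(Predicted positive: 119, predicted negative: 114)

233


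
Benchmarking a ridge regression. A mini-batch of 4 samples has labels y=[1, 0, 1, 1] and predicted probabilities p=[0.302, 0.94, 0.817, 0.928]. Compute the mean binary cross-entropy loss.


L[0] = -ln(0.302) = 1.1973
L[1] = -ln(1-0.94) = -ln(0.06) = 2.8134
L[2] = -ln(0.817) = 0.2021
L[3] = -ln(0.928) = 0.0747
mean = (1.1973 + 2.8134 + 0.2021 + 0.0747)/4 = 1.0719

1.0719


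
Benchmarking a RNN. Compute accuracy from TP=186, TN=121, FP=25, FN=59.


Accuracy = (TP+TN)/(TP+TN+FP+FN)
= (186+121)/(391)
= 307/391 = 78.52%

78.52%


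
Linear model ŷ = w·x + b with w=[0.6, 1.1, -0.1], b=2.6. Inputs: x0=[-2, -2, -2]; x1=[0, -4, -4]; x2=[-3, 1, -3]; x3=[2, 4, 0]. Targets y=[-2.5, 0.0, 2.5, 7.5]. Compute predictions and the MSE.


ŷ0 = (0.6)·(-2) + (1.1)·(-2) + (-0.1)·(-2) + 2.6 = -0.6
ŷ1 = (0.6)·(0) + (1.1)·(-4) + (-0.1)·(-4) + 2.6 = -1.4
ŷ2 = (0.6)·(-3) + (1.1)·(1) + (-0.1)·(-3) + 2.6 = 2.2
ŷ3 = (0.6)·(2) + (1.1)·(4) + (-0.1)·(0) + 2.6 = 8.2
errors² = [3.61, 1.96, 0.09, 0.49]
MSE = 6.1500/4 = 1.5375

1.5375


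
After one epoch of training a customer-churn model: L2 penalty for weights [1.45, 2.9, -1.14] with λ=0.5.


‖w‖₂² = (1.45)² + (2.9)² + (-1.14)²
     = 2.1025 + 8.41 + 1.2996
     = 11.8121
λ·‖w‖₂² = 0.5·11.8121 = 5.90605

5.90605


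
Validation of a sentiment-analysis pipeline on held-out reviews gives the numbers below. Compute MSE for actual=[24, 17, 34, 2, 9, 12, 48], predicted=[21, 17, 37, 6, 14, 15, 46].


Squared errors: (24-21)²=9, (17-17)²=0, (34-37)²=9, (2-6)²=16, (9-14)²=25, (12-15)²=9, (48-46)²=4
Sum = 72
MSE = 72/7 = 72/7

72/7


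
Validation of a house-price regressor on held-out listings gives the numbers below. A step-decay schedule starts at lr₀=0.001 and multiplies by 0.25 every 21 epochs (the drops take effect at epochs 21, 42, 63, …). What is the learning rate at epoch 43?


n_drops = ⌊43/21⌋ = 2
lr = 0.001·0.25^2 = 0.001·0.0625 = 0.0000625

0.0000625


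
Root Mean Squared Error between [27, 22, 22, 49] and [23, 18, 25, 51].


MSE = 45/4 = 11.25
RMSE = √(45/4) = 3.3541

3.3541


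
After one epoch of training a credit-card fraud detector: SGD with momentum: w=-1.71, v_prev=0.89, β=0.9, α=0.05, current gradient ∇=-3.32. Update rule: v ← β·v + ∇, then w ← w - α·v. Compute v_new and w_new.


v_new = 0.9·0.89 - 3.32 = 0.801 - 3.32 = -2.519
w_new = -1.71 - 0.05·-2.519 = -1.71 + 0.12595 = -1.58405

v_new=-2.519, w_new=-1.58405


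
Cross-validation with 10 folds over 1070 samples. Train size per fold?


Fold size = 1070/10 = 107
Training per fold = 1070 - 107 = 963

963


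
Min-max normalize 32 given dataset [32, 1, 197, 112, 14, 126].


min=1, max=197
(32-1)/(197-1) = 31/196 = 0.1582

0.1582


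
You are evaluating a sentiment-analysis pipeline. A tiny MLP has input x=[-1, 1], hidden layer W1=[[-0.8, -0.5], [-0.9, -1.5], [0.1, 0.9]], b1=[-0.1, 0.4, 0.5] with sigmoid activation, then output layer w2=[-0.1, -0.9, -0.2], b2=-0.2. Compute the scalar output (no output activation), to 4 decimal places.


z1[0] = (-0.8)·(-1) + (-0.5)·(1) - 0.1 = 0.2
z1[1] = (-0.9)·(-1) + (-1.5)·(1) + 0.4 = -0.2
z1[2] = (0.1)·(-1) + (0.9)·(1) + 0.5 = 1.3
h = sigmoid(z1) = [0.5498, 0.4502, 0.7858]
output = (-0.1)·(0.5498) + (-0.9)·(0.4502) + (-0.2)·(0.7858) - 0.2 = -0.8173

-0.8173


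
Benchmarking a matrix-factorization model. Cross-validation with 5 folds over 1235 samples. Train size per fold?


Fold size = 1235/5 = 247
Training per fold = 1235 - 247 = 988

988


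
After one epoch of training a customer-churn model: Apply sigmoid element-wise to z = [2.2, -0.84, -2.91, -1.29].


σ(2.2) = 1/(1+e^-2.2) = 0.9002
σ(-0.84) = 1/(1+e^0.84) = 0.3015
σ(-2.91) = 1/(1+e^2.91) = 0.0517
σ(-1.29) = 1/(1+e^1.29) = 0.2159
result = [0.9002, 0.3015, 0.0517, 0.2159]

[0.9002, 0.3015, 0.0517, 0.2159]


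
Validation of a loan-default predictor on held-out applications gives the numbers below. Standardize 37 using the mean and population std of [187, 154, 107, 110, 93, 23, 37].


μ = 101.5714, σ = 54.2003
z = (37 - 101.5714)/54.2003 = -1.1913

-1.1913


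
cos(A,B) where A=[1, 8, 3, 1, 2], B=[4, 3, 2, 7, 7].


A·B = 1·4 + 8·3 + 3·2 + 1·7 + 2·7 = 55
‖A‖ = √79 = 8.8882, ‖B‖ = √127 = 11.2694
cos = 55/(√79·√127) = 55/√10033 = 0.5491

0.5491


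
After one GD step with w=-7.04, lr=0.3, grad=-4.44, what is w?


w_new = w - α·∇
= -7.04 - 0.3·-4.44
= -7.04 + 1.332
= -5.708

-5.708


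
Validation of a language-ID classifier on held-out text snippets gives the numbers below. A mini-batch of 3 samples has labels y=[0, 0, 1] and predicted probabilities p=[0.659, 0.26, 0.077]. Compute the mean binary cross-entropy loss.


L[0] = -ln(1-0.659) = -ln(0.341) = 1.0759
L[1] = -ln(1-0.26) = -ln(0.74) = 0.3011
L[2] = -ln(0.077) = 2.5639
mean = (1.0759 + 0.3011 + 2.5639)/3 = 1.3136

1.3136


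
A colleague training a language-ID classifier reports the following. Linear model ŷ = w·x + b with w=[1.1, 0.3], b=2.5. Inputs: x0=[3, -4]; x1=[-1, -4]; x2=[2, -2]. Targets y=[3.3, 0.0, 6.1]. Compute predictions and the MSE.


ŷ0 = (1.1)·(3) + (0.3)·(-4) + 2.5 = 4.6
ŷ1 = (1.1)·(-1) + (0.3)·(-4) + 2.5 = 0.2
ŷ2 = (1.1)·(2) + (0.3)·(-2) + 2.5 = 4.1
errors² = [1.69, 0.04, 4.0]
MSE = 5.7300/3 = 1.91

1.91


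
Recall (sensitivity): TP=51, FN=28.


Recall = TP/(TP+FN)
= 51/(51+28)
= 51/79 = 64.56%

64.56%


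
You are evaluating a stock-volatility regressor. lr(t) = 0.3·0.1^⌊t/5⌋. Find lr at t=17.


n_drops = ⌊17/5⌋ = 3
lr = 0.3·0.1^3 = 0.3·0.001 = 0.0003

0.0003


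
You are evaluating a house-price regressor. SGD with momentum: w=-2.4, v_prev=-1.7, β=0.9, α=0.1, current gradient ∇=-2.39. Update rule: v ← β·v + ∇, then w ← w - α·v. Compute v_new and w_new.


v_new = 0.9·-1.7 - 2.39 = -1.53 - 2.39 = -3.92
w_new = -2.4 - 0.1·-3.92 = -2.4 + 0.392 = -2.008

v_new=-3.92, w_new=-2.008


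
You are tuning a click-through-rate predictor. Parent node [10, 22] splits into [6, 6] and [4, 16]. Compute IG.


Parent = [10, 22], H_parent = 0.896
H_left = 1 (n=12), H_right = 0.7219 (n=20)
H_children = (12/32)·1 + (20/32)·0.7219 = 0.8262
IG = 0.896 - 0.8262 = 0.0698

0.0698


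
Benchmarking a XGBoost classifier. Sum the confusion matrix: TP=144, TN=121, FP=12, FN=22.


Total = TP + TN + FP + FN
= 144 + 121 + 12 + 22
= 299
(Predicted positive: 156, predicted negative: 143)

299


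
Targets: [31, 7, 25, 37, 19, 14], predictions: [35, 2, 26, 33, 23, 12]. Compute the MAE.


Absolute errors: |31-35|=4, |7-2|=5, |25-26|=1, |37-33|=4, |19-23|=4, |14-12|=2
Sum = 20
MAE = 20/6 = 10/3

10/3


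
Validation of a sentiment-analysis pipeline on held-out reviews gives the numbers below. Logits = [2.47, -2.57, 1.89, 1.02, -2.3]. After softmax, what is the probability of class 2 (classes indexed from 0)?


Exponentials: e^2.47=11.8224, e^-2.57=0.0765, e^1.89=6.6194, e^1.02=2.7732, e^-2.3=0.1003
Sum = 21.3918
Softmax = [0.5527, 0.0036, 0.3094, 0.1296, 0.0047]
p[2] = 6.6194/21.3918 = 0.3094

0.3094


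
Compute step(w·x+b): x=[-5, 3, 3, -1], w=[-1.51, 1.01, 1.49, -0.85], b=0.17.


z = (-5)·(-1.51) + (3)·(1.01) + (3)·(1.49) + (-1)·(-0.85) + 0.17
  = 16.07
step(z) = 1 (z≥0)

1


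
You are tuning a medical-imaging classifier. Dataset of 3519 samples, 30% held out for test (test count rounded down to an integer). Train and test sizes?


Test = ⌊3519·30/100⌋ = 1055
Train = 3519 - 1055 = 2464

Train: 2464, Test: 1055


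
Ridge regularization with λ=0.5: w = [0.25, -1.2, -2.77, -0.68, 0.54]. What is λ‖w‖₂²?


‖w‖₂² = (0.25)² + (-1.2)² + (-2.77)² + (-0.68)² + (0.54)²
     = 0.0625 + 1.44 + 7.6729 + 0.4624 + 0.2916
     = 9.9294
λ·‖w‖₂² = 0.5·9.9294 = 4.9647

4.9647


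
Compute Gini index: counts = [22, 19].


Probabilities: [22/41, 19/41] ≈ [0.5366, 0.4634]
Σpᵢ² = (484 + 361)/41² = 845/1681
Gini = 1 - Σpᵢ² = 1 - 845/1681 = 0.4973

0.4973


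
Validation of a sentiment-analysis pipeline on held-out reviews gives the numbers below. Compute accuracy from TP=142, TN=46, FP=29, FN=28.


Accuracy = (TP+TN)/(TP+TN+FP+FN)
= (142+46)/(245)
= 188/245 = 76.73%

76.73%


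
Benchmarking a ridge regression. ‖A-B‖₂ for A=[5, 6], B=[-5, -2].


d = √((5+ 5)² + (6+ 2)²)
  = √(100 + 64)
  = √164 = 12.8062

12.8062


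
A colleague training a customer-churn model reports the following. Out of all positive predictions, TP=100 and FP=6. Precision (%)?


Precision = TP/(TP+FP)
= 100/(100+6)
= 100/106 = 94.34%

94.34%


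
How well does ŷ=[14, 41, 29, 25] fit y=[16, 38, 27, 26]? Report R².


ȳ = 26.75
SS_res = Σ(y-ŷ)² = 18
SS_tot = Σ(y-ȳ)² = 242.75
R² = 1 - SS_res/SS_tot = 1 - 0.0742 = 0.9258

0.9258


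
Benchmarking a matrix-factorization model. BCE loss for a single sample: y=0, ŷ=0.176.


BCE = -[y·ln(p) + (1-y)·ln(1-p)]
= -0 - 1·ln(1-0.176)
= -ln(0.824) = 0.1936

0.1936


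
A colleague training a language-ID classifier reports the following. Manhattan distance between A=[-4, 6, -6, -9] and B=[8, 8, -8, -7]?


d = |-4-8| + |6-8| + |-6+ 8| + |-9+ 7|
  = 12 + 2 + 2 + 2
  = 18

18


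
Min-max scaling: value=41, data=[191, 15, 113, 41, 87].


min=15, max=191
(41-15)/(191-15) = 26/176 = 0.1477

0.1477


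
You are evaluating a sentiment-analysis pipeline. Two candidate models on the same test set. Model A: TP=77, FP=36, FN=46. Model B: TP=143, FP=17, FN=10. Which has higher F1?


Model A: P=77/113=0.6814, R=77/123=0.626, F1=2PR/(P+R)=2TP/(2TP+FP+FN)=154/236=0.6525
Model B: P=143/160=0.8938, R=143/153=0.9346, F1=2PR/(P+R)=2TP/(2TP+FP+FN)=286/313=0.9137
0.6525 < 0.9137 → Model B

Model B


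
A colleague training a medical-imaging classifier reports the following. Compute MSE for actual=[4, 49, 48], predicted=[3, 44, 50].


Squared errors: (4-3)²=1, (49-44)²=25, (48-50)²=4
Sum = 30
MSE = 30/3 = 10

10


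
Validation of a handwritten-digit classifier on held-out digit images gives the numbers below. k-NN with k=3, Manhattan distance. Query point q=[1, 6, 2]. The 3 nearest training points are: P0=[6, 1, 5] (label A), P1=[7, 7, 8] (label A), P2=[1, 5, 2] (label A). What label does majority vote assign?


d(q,P0) = 13  (label A)
d(q,P1) = 13  (label A)
d(q,P2) = 1  (label A)
Votes: A=3, B=0
Majority → A

A


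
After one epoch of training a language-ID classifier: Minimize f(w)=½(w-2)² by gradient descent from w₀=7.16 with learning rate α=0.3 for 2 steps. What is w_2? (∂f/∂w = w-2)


step 1: grad = 7.16-2 = 5.16; w = 7.16 - 0.3·(5.16) = 5.612
step 2: grad = 5.612-2 = 3.612; w = 5.612 - 0.3·(3.612) = 4.5284

4.5284


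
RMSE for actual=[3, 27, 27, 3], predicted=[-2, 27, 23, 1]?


MSE = 45/4 = 11.25
RMSE = √(45/4) = 3.3541

3.3541


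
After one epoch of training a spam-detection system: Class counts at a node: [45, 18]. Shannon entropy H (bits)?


Probabilities: [45/63, 18/63] ≈ [0.7143, 0.2857]
H = -((45/63)·log₂(45/63) + (18/63)·log₂(18/63))
  = 0.8631 bits

0.8631 bits


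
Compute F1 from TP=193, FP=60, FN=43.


Precision = 193/253 = 0.7628
Recall = 193/236 = 0.8178
F1 = 2·P·R/(P+R) = 2·TP/(2·TP+FP+FN) = 386/(386+60+43) = 386/489 = 0.7894

0.7894


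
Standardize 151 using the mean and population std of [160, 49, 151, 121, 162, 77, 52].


μ = 110.2857, σ = 46.567
z = (151 - 110.2857)/46.567 = 0.8743

0.8743


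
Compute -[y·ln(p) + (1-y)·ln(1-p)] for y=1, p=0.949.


BCE = -[y·ln(p) + (1-y)·ln(1-p)]
= -1·ln(0.949) - 0
= -ln(0.949) = 0.0523

0.0523


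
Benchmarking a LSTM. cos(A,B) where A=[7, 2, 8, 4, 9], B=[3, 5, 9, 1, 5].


A·B = 7·3 + 2·5 + 8·9 + 4·1 + 9·5 = 152
‖A‖ = √214 = 14.6287, ‖B‖ = √141 = 11.8743
cos = 152/(√214·√141) = 152/√30174 = 0.875

0.875


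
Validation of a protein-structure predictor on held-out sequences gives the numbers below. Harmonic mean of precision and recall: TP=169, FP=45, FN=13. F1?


Precision = 169/214 = 0.7897
Recall = 169/182 = 0.9286
F1 = 2·P·R/(P+R) = 2·TP/(2·TP+FP+FN) = 338/(338+45+13) = 338/396 = 0.8535

0.8535


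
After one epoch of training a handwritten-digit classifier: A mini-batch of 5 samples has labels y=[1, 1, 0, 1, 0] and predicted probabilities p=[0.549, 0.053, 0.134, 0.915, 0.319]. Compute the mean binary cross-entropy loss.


L[0] = -ln(0.549) = 0.5997
L[1] = -ln(0.053) = 2.9375
L[2] = -ln(1-0.134) = -ln(0.866) = 0.1439
L[3] = -ln(0.915) = 0.0888
L[4] = -ln(1-0.319) = -ln(0.681) = 0.3842
mean = (0.5997 + 2.9375 + 0.1439 + 0.0888 + 0.3842)/5 = 0.8308

0.8308


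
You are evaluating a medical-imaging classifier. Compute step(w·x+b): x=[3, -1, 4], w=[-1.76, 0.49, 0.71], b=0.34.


z = (3)·(-1.76) + (-1)·(0.49) + (4)·(0.71) + 0.34
  = -2.59
step(z) = 0 (z<0)

0
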